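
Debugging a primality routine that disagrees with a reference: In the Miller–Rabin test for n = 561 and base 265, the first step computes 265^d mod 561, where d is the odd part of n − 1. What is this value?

n − 1 = 560 = 2^4 · 35, so s = 4 and d = 35.
Repeated squaring mod 561: 265^1 ≡ 265, 265^2 ≡ 100, 265^4 ≡ 463, 265^8 ≡ 67, 265^16 ≡ 1, 265^32 ≡ 1.
35 = 32 + 2 + 1, so 265^35 ≡ 1·100·265 ≡ 133 (mod 561).

133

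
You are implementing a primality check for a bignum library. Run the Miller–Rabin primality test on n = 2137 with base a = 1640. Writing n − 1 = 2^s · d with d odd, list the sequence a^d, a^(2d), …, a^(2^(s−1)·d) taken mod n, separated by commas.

265, 1841, 2136

n − 1 = 2136 = 2^3 · 267, so s = 3 and d = 267.
x_0 = 1640^267 mod 2137 = 265.
x_1 = 265^2 mod 2137 = 1841.
x_2 = 1841^2 mod 2137 = 2136.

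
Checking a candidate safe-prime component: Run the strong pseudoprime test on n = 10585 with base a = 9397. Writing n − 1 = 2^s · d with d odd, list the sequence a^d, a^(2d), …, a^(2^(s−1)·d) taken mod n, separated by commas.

n − 1 = 10584 = 2^3 · 1323, so s = 3 and d = 1323.
x_0 = 9397^1323 mod 10585 = 9658.
x_1 = 9658^2 mod 10585 = 1944.
x_2 = 1944^2 mod 10585 = 291.

9658, 1944, 291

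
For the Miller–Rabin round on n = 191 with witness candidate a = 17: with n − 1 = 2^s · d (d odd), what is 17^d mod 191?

1

n − 1 = 190 = 2^1 · 95, so s = 1 and d = 95.
17^95 mod 191 = 1.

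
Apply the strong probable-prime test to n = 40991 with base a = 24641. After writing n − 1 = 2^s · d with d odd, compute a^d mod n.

13789

n − 1 = 40990 = 2^1 · 20495, so s = 1 and d = 20495.
24641^20495 mod 40991 = 13789.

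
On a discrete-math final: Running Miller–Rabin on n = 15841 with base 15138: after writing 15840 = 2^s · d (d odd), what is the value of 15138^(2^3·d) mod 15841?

1

n − 1 = 15840 = 2^5 · 495, so s = 5 and d = 495.
x_0 = 15138^495 mod 15841 = 3039.
x_1 = 3039^2 mod 15841 = 218.
x_2 = 218^2 mod 15841 = 1.
x_3 = 1^2 mod 15841 = 1.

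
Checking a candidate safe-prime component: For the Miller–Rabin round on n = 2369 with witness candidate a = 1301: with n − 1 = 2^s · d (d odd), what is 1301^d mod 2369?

1306

n − 1 = 2368 = 2^6 · 37, so s = 6 and d = 37.
1301^37 mod 2369 = 1306.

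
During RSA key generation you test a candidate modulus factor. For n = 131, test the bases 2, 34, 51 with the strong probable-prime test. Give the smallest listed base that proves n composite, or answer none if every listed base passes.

n − 1 = 130 = 2^1 · 65, so s = 1 and d = 65.
Base 2: x_0 = 2^65 mod 131 = 130. x_0 = 130 ≡ −1, so 2 is not a witness.
Base 34: x_0 = 34^65 mod 131 = 1. x_0 = 1, so 34 is not a witness.
Base 51: x_0 = 51^65 mod 131 = 130. x_0 = 130 ≡ −1, so 51 is not a witness.
No listed base is a witness for 131.

none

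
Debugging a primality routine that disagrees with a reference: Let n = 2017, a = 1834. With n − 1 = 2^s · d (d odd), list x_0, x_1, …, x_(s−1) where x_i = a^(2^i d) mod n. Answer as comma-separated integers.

n − 1 = 2016 = 2^5 · 63, so s = 5 and d = 63.
x_0 = 1834^63 mod 2017 = 438.
x_1 = 438^2 mod 2017 = 229.
x_2 = 229^2 mod 2017 = 2016.
x_3 = 2016^2 mod 2017 = 1.
x_4 = 1^2 mod 2017 = 1.

438, 229, 2016, 1, 1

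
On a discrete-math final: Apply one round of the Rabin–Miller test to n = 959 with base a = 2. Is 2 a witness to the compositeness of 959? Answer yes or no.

yes

n − 1 = 958 = 2^1 · 479, so s = 1 and d = 479.
Repeated squaring mod 959: 2^1 ≡ 2, 2^2 ≡ 4, 2^4 ≡ 16, 2^8 ≡ 256, 2^16 ≡ 324, 2^32 ≡ 445, 2^64 ≡ 471, 2^128 ≡ 312, 2^256 ≡ 485.
479 = 256 + 128 + 64 + 16 + 8 + 4 + 2 + 1, so 2^479 ≡ 485·312·471·324·256·16·4·2 ≡ 830 (mod 959).
x_0 = 2^479 mod 959 = 830.
x_0 ∉ {1, 958} and s = 1, so 2 is a Miller–Rabin witness and 959 is composite.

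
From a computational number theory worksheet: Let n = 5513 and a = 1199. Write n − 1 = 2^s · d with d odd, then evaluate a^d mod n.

n − 1 = 5512 = 2^3 · 689, so s = 3 and d = 689.
1199^689 mod 5513 = 875.

875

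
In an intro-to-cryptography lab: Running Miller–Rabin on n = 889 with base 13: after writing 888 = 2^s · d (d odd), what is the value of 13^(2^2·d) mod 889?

673

n − 1 = 888 = 2^3 · 111, so s = 3 and d = 111.
Repeated squaring mod 889: 13^1 ≡ 13, 13^2 ≡ 169, 13^4 ≡ 113, 13^8 ≡ 323, 13^16 ≡ 316, 13^32 ≡ 288, 13^64 ≡ 267.
111 = 64 + 32 + 8 + 4 + 2 + 1, so 13^111 ≡ 267·288·323·113·169·13 ≡ 76 (mod 889).
x_0 = 76.
x_1 = 76^2 mod 889 = 442.
x_2 = 442^2 mod 889 = 673.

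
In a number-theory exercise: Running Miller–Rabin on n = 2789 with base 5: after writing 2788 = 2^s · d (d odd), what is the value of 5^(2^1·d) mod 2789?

n − 1 = 2788 = 2^2 · 697, so s = 2 and d = 697.
x_0 = 5^697 mod 2789 = 1.
x_1 = 1^2 mod 2789 = 1.

1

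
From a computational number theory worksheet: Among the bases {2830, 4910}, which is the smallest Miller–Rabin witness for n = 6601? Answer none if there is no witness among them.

n − 1 = 6600 = 2^3 · 825, so s = 3 and d = 825.
Base 2830: x_0 = 2830^825 mod 6601 = 1. x_0 = 1, so 2830 is not a witness.
Base 4910: x_0 = 4910^825 mod 6601 = 6600. x_0 = 6600 ≡ −1, so 4910 is not a witness.
No listed base is a witness for 6601.

none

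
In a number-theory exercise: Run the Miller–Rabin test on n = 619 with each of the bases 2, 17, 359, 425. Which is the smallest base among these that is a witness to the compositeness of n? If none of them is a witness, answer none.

n − 1 = 618 = 2^1 · 309, so s = 1 and d = 309.
Base 2: x_0 = 2^309 mod 619 = 618. x_0 = 618 ≡ −1, so 2 is not a witness.
Base 17: x_0 = 17^309 mod 619 = 618. x_0 = 618 ≡ −1, so 17 is not a witness.
Base 359: x_0 = 359^309 mod 619 = 1. x_0 = 1, so 359 is not a witness.
Base 425: x_0 = 425^309 mod 619 = 618. x_0 = 618 ≡ −1, so 425 is not a witness.
No listed base is a witness for 619.

none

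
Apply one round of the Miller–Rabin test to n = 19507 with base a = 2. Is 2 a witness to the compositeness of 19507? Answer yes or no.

no

n − 1 = 19506 = 2^1 · 9753, so s = 1 and d = 9753.
x_0 = 2^9753 mod 19507 = 19506.
x_0 = 19506 ≡ −1, so 2 is not a witness.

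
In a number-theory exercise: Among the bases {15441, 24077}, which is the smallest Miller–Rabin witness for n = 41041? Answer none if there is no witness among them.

none

n − 1 = 41040 = 2^4 · 2565, so s = 4 and d = 2565.
Base 15441: x_0 = 15441^2565 mod 41041 = 41040. x_0 = 41040 ≡ −1, so 15441 is not a witness.
Base 24077: x_0 = 24077^2565 mod 41041 = 1. x_0 = 1, so 24077 is not a witness.
No listed base is a witness for 41041.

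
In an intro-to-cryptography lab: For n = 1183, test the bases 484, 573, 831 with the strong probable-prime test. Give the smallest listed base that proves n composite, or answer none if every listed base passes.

n − 1 = 1182 = 2^1 · 591, so s = 1 and d = 591.
Base 484: x_0 = 484^591 mod 1183 = 1. x_0 = 1, so 484 is not a witness.
Base 573: x_0 = 573^591 mod 1183 = 391. x_0 ∉ {1, 1182} and s = 1, so 573 is a Miller–Rabin witness and 1183 is composite.
Base 831: x_0 = 831^591 mod 1183 = 90. x_0 ∉ {1, 1182} and s = 1, so 831 is a Miller–Rabin witness and 1183 is composite.
The smallest witness among the given bases is 573.

573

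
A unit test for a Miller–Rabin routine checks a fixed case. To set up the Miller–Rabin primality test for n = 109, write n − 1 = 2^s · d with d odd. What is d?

Halving: 108 → 54 → 27; 27 is odd.
So 108 = 2^2 · 27.

27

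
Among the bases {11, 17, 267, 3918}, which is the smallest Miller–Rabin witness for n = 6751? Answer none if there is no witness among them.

n − 1 = 6750 = 2^1 · 3375, so s = 1 and d = 3375.
Base 11: x_0 = 11^3375 mod 6751 = 4913. x_0 ∉ {1, 6750} and s = 1, so 11 is a Miller–Rabin witness and 6751 is composite.
Base 17: x_0 = 17^3375 mod 6751 = 1521. x_0 ∉ {1, 6750} and s = 1, so 17 is a Miller–Rabin witness and 6751 is composite.
Base 267: x_0 = 267^3375 mod 6751 = 2247. x_0 ∉ {1, 6750} and s = 1, so 267 is a Miller–Rabin witness and 6751 is composite.
Base 3918: x_0 = 3918^3375 mod 6751 = 1040. x_0 ∉ {1, 6750} and s = 1, so 3918 is a Miller–Rabin witness and 6751 is composite.
The smallest witness among the given bases is 11.

11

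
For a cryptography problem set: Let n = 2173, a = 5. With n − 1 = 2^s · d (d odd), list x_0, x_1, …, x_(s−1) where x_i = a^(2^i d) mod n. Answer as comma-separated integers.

781, 1521

n − 1 = 2172 = 2^2 · 543, so s = 2 and d = 543.
x_0 = 5^543 mod 2173 = 781.
x_1 = 781^2 mod 2173 = 1521.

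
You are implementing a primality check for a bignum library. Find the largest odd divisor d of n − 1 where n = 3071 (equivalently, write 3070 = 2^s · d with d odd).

1535

Halving: 3070 → 1535; 1535 is odd.
So 3070 = 2^1 · 1535.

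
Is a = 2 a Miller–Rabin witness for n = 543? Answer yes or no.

n − 1 = 542 = 2^1 · 271, so s = 1 and d = 271.
x_0 = 2^271 mod 543 = 179.
x_0 ∉ {1, 542} and s = 1, so 2 is a Miller–Rabin witness and 543 is composite.

yes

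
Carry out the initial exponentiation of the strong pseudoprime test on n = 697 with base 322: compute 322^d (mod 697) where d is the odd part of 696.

135

n − 1 = 696 = 2^3 · 87, so s = 3 and d = 87.
322^87 mod 697 = 135.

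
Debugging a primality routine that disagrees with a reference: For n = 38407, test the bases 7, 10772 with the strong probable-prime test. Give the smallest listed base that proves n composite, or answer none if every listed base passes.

7

n − 1 = 38406 = 2^1 · 19203, so s = 1 and d = 19203.
Base 7: x_0 = 7^19203 mod 38407 = 20222. x_0 ∉ {1, 38406} and s = 1, so 7 is a Miller–Rabin witness and 38407 is composite.
Base 10772: x_0 = 10772^19203 mod 38407 = 13560. x_0 ∉ {1, 38406} and s = 1, so 10772 is a Miller–Rabin witness and 38407 is composite.
The smallest witness among the given bases is 7.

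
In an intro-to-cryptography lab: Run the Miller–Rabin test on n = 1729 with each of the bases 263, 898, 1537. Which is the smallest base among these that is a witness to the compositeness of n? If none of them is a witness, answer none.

none

n − 1 = 1728 = 2^6 · 27, so s = 6 and d = 27.
Base 263: x_0 = 263^27 mod 1729 = 1. x_0 = 1, so 263 is not a witness.
Base 898: x_0 = 898^27 mod 1729 = 1. x_0 = 1, so 898 is not a witness.
Base 1537: x_0 = 1537^27 mod 1729 = 1. x_0 = 1, so 1537 is not a witness.
No listed base is a witness for 1729.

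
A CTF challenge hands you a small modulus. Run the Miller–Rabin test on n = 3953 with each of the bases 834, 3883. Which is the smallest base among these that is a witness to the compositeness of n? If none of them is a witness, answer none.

n − 1 = 3952 = 2^4 · 247, so s = 4 and d = 247.
Base 834: x_0 = 834^247 mod 3953 = 1370. x_0 is neither 1 nor 3952, so continue squaring. x_1 = 1370^2 mod 3953 = 3178. x_2 = 3178^2 mod 3953 = 3722. x_3 = 3722^2 mod 3953 = 1972. Reached i = s−1 = 3 without hitting −1: 834 is a Miller–Rabin witness and 3953 is composite.
Base 3883: x_0 = 3883^247 mod 3953 = 2906. x_0 is neither 1 nor 3952, so continue squaring. x_1 = 2906^2 mod 3953 = 1228. x_2 = 1228^2 mod 3953 = 1891. x_3 = 1891^2 mod 3953 = 2369. Reached i = s−1 = 3 without hitting −1: 3883 is a Miller–Rabin witness and 3953 is composite.
The smallest witness among the given bases is 834.

834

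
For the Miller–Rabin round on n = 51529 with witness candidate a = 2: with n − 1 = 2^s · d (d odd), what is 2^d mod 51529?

n − 1 = 51528 = 2^3 · 6441, so s = 3 and d = 6441.
Repeated squaring mod 51529: 2^1 ≡ 2, 2^2 ≡ 4, 2^4 ≡ 16, 2^8 ≡ 256, 2^16 ≡ 14007, 2^32 ≡ 25146, 2^64 ≡ 8957, 2^128 ≡ 48725, 2^256 ≡ 30008, 2^512 ≡ 10789, 2^1024 ≡ 50039, 2^2048 ≡ 4353, 2^4096 ≡ 37466.
6441 = 4096 + 2048 + 256 + 32 + 8 + 1, so 2^6441 ≡ 37466·4353·30008·25146·256·2 ≡ 13619 (mod 51529).

13619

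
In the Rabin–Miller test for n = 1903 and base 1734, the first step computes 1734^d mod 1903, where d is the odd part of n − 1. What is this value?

n − 1 = 1902 = 2^1 · 951, so s = 1 and d = 951.
Repeated squaring mod 1903: 1734^1 ≡ 1734, 1734^2 ≡ 16, 1734^4 ≡ 256, 1734^8 ≡ 834, 1734^16 ≡ 961, 1734^32 ≡ 566, 1734^64 ≡ 652, 1734^128 ≡ 735, 1734^256 ≡ 1676, 1734^512 ≡ 148.
951 = 512 + 256 + 128 + 32 + 16 + 4 + 2 + 1, so 1734^951 ≡ 148·1676·735·566·961·256·16·1734 ≡ 678 (mod 1903).

678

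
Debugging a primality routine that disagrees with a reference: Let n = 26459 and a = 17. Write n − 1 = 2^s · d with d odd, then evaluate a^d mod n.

26458

n − 1 = 26458 = 2^1 · 13229, so s = 1 and d = 13229.
17^13229 mod 26459 = 26458.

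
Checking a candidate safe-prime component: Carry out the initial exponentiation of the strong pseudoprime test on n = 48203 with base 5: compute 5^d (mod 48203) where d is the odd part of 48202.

n − 1 = 48202 = 2^1 · 24101, so s = 1 and d = 24101.
Repeated squaring mod 48203: 5^1 ≡ 5, 5^2 ≡ 25, 5^4 ≡ 625, 5^8 ≡ 5001, 5^16 ≡ 40847, 5^32 ≡ 26970, 5^64 ≡ 45833, 5^128 ≡ 25352, 5^256 ≡ 33305, 5^512 ≡ 23792, 5^1024 ≡ 11435, 5^2048 ≡ 32689, 5^4096 ≡ 6617, 5^8192 ≡ 16365, 5^16384 ≡ 45560.
24101 = 16384 + 4096 + 2048 + 1024 + 512 + 32 + 4 + 1, so 5^24101 ≡ 45560·6617·32689·11435·23792·26970·625·5 ≡ 31354 (mod 48203).

31354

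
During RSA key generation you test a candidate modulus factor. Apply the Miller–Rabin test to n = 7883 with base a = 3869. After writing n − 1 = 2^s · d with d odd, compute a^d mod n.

n − 1 = 7882 = 2^1 · 3941, so s = 1 and d = 3941.
Repeated squaring mod 7883: 3869^1 ≡ 3869, 3869^2 ≡ 7227, 3869^4 ≡ 4654, 3869^8 ≡ 5115, 3869^16 ≡ 7431, 3869^32 ≡ 7229, 3869^64 ≡ 2034, 3869^128 ≡ 6464, 3869^256 ≡ 3396, 3869^512 ≡ 7870, 3869^1024 ≡ 169, 3869^2048 ≡ 4912.
3941 = 2048 + 1024 + 512 + 256 + 64 + 32 + 4 + 1, so 3869^3941 ≡ 4912·169·7870·3396·2034·7229·4654·3869 ≡ 7882 (mod 7883).

7882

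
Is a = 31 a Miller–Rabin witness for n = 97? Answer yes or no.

n − 1 = 96 = 2^5 · 3, so s = 5 and d = 3.
x_0 = 31^3 mod 97 = 12.
x_0 is neither 1 nor 96, so continue squaring.
x_1 = 12^2 mod 97 = 47.
x_2 = 47^2 mod 97 = 75.
x_3 = 75^2 mod 97 = 96.
x_3 ≡ −1, so 31 is not a witness.

no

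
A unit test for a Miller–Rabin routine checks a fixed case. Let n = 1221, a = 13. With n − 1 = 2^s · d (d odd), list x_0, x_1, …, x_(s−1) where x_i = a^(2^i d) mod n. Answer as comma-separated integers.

868, 67

n − 1 = 1220 = 2^2 · 305, so s = 2 and d = 305.
x_0 = 13^305 mod 1221 = 868.
x_1 = 868^2 mod 1221 = 67.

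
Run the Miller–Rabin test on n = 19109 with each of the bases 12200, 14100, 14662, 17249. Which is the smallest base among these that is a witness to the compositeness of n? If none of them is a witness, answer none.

n − 1 = 19108 = 2^2 · 4777, so s = 2 and d = 4777.
Base 12200: x_0 = 12200^4777 mod 19109 = 12200. x_0 is neither 1 nor 19108, so continue squaring. x_1 = 12200^2 mod 19109 = 19108. x_1 ≡ −1, so 12200 is not a witness.
Base 14100: x_0 = 14100^4777 mod 19109 = 13130. x_0 is neither 1 nor 19108, so continue squaring. x_1 = 13130^2 mod 19109 = 14611. Reached i = s−1 = 1 without hitting −1: 14100 is a Miller–Rabin witness and 19109 is composite.
Base 14662: x_0 = 14662^4777 mod 19109 = 17208. x_0 is neither 1 nor 19108, so continue squaring. x_1 = 17208^2 mod 19109 = 2200. Reached i = s−1 = 1 without hitting −1: 14662 is a Miller–Rabin witness and 19109 is composite.
Base 17249: x_0 = 17249^4777 mod 19109 = 3478. x_0 is neither 1 nor 19108, so continue squaring. x_1 = 3478^2 mod 19109 = 487. Reached i = s−1 = 1 without hitting −1: 17249 is a Miller–Rabin witness and 19109 is composite.
The smallest witness among the given bases is 14100.

14100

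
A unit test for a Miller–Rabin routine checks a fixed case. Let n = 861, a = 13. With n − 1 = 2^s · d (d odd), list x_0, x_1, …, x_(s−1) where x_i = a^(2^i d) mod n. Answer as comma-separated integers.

n − 1 = 860 = 2^2 · 215, so s = 2 and d = 215.
x_0 = 13^215 mod 861 = 55.
x_1 = 55^2 mod 861 = 442.

55, 442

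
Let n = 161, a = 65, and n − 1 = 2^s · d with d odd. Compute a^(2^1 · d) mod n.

n − 1 = 160 = 2^5 · 5, so s = 5 and d = 5.
x_0 = 65^5 mod 161 = 11.
x_1 = 11^2 mod 161 = 121.

121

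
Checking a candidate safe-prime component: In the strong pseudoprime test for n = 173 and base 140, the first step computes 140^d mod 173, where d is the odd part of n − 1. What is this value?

n − 1 = 172 = 2^2 · 43, so s = 2 and d = 43.
Repeated squaring mod 173: 140^1 ≡ 140, 140^2 ≡ 51, 140^4 ≡ 6, 140^8 ≡ 36, 140^16 ≡ 85, 140^32 ≡ 132.
43 = 32 + 8 + 2 + 1, so 140^43 ≡ 132·36·51·140 ≡ 1 (mod 173).

1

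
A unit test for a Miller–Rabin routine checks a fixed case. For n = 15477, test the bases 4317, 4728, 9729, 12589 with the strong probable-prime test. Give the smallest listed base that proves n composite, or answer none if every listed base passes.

n − 1 = 15476 = 2^2 · 3869, so s = 2 and d = 3869.
Base 4317: x_0 = 4317^3869 mod 15477 = 11427. x_0 is neither 1 nor 15476, so continue squaring. x_1 = 11427^2 mod 15477 = 12357. Reached i = s−1 = 1 without hitting −1: 4317 is a Miller–Rabin witness and 15477 is composite.
Base 4728: x_0 = 4728^3869 mod 15477 = 13095. x_0 is neither 1 nor 15476, so continue squaring. x_1 = 13095^2 mod 15477 = 9342. Reached i = s−1 = 1 without hitting −1: 4728 is a Miller–Rabin witness and 15477 is composite.
Base 9729: x_0 = 9729^3869 mod 15477 = 12417. x_0 is neither 1 nor 15476, so continue squaring. x_1 = 12417^2 mod 15477 = 15. Reached i = s−1 = 1 without hitting −1: 9729 is a Miller–Rabin witness and 15477 is composite.
Base 12589: x_0 = 12589^3869 mod 15477 = 11779. x_0 is neither 1 nor 15476, so continue squaring. x_1 = 11779^2 mod 15477 = 9013. Reached i = s−1 = 1 without hitting −1: 12589 is a Miller–Rabin witness and 15477 is composite.
The smallest witness among the given bases is 4317.

4317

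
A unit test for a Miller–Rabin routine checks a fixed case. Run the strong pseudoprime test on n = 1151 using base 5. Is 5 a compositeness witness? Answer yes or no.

n − 1 = 1150 = 2^1 · 575, so s = 1 and d = 575.
By repeated squaring, 5^575 ≡ 1 (mod 1151).
x_0 = 5^575 mod 1151 = 1.
x_0 = 1, so 5 is not a witness.

no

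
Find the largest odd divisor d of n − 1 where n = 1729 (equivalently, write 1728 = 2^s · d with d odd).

27

Halving: 1728 → 864 → 432 → 216 → 108 → 54 → 27; 27 is odd.
So 1728 = 2^6 · 27.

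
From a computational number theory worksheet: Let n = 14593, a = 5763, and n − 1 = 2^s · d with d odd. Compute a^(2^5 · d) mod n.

n − 1 = 14592 = 2^8 · 57, so s = 8 and d = 57.
x_0 = 5763^57 mod 14593 = 1966.
x_1 = 1966^2 mod 14593 = 12604.
x_2 = 12604^2 mod 14593 = 1418.
x_3 = 1418^2 mod 14593 = 11483.
x_4 = 11483^2 mod 14593 = 11534.
x_5 = 11534^2 mod 14593 = 3368.

3368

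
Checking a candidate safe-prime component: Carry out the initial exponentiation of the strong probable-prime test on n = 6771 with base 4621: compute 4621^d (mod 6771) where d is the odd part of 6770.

292

n − 1 = 6770 = 2^1 · 3385, so s = 1 and d = 3385.
Repeated squaring mod 6771: 4621^1 ≡ 4621, 4621^2 ≡ 4678, 4621^4 ≡ 6583, 4621^8 ≡ 1489, 4621^16 ≡ 3004, 4621^32 ≡ 5044, 4621^64 ≡ 3289, 4621^128 ≡ 4234, 4621^256 ≡ 3919, 4621^512 ≡ 1933, 4621^1024 ≡ 5668, 4621^2048 ≡ 4600.
3385 = 2048 + 1024 + 256 + 32 + 16 + 8 + 1, so 4621^3385 ≡ 4600·5668·3919·5044·3004·1489·4621 ≡ 292 (mod 6771).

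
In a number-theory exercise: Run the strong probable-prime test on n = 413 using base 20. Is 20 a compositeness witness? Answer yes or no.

yes

n − 1 = 412 = 2^2 · 103, so s = 2 and d = 103.
x_0 = 20^103 mod 413 = 202.
x_0 is neither 1 nor 412, so continue squaring.
x_1 = 202^2 mod 413 = 330.
Reached i = s−1 = 1 without hitting −1: 20 is a Miller–Rabin witness and 413 is composite.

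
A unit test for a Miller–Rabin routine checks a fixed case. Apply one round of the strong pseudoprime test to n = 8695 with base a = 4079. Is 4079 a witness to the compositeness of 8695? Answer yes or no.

yes

n − 1 = 8694 = 2^1 · 4347, so s = 1 and d = 4347.
x_0 = 4079^4347 mod 8695 = 3479.
x_0 ∉ {1, 8694} and s = 1, so 4079 is a Miller–Rabin witness and 8695 is composite.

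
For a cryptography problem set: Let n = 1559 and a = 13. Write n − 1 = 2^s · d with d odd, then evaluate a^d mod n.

n − 1 = 1558 = 2^1 · 779, so s = 1 and d = 779.
13^779 mod 1559 = 1.

1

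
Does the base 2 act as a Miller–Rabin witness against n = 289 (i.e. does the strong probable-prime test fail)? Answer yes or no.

n − 1 = 288 = 2^5 · 9, so s = 5 and d = 9.
x_0 = 2^9 mod 289 = 223.
x_0 is neither 1 nor 288, so continue squaring.
x_1 = 223^2 mod 289 = 21.
x_2 = 21^2 mod 289 = 152.
x_3 = 152^2 mod 289 = 273.
x_4 = 273^2 mod 289 = 256.
Reached i = s−1 = 4 without hitting −1: 2 is a Miller–Rabin witness and 289 is composite.

yes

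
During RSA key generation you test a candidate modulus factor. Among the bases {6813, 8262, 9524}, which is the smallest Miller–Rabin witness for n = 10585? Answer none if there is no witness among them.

8262

n − 1 = 10584 = 2^3 · 1323, so s = 3 and d = 1323.
Base 6813: x_0 = 6813^1323 mod 10585 = 9152. x_0 is neither 1 nor 10584, so continue squaring. x_1 = 9152^2 mod 10585 = 10584. x_1 ≡ −1, so 6813 is not a witness.
Base 8262: x_0 = 8262^1323 mod 10585 = 7383. x_0 is neither 1 nor 10584, so continue squaring. x_1 = 7383^2 mod 10585 = 6524. x_2 = 6524^2 mod 10585 = 291. Reached i = s−1 = 2 without hitting −1: 8262 is a Miller–Rabin witness and 10585 is composite.
Base 9524: x_0 = 9524^1323 mod 10585 = 1409. x_0 is neither 1 nor 10584, so continue squaring. x_1 = 1409^2 mod 10585 = 5886. x_2 = 5886^2 mod 10585 = 291. Reached i = s−1 = 2 without hitting −1: 9524 is a Miller–Rabin witness and 10585 is composite.
The smallest witness among the given bases is 8262.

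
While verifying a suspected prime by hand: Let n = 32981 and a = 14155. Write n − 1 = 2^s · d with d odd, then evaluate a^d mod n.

7681

n − 1 = 32980 = 2^2 · 8245, so s = 2 and d = 8245.
By repeated squaring, 14155^8245 ≡ 7681 (mod 32981).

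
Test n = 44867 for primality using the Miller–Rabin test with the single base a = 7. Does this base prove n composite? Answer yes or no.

n − 1 = 44866 = 2^1 · 22433, so s = 1 and d = 22433.
x_0 = 7^22433 mod 44867 = 44866.
x_0 = 44866 ≡ −1, so 7 is not a witness.

no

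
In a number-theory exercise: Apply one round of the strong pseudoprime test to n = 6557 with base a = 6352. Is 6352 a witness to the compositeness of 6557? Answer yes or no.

n − 1 = 6556 = 2^2 · 1639, so s = 2 and d = 1639.
By repeated squaring, 6352^1639 ≡ 5246 (mod 6557).
x_0 = 6352^1639 mod 6557 = 5246.
x_0 is neither 1 nor 6556, so continue squaring.
x_1 = 5246^2 mod 6557 = 787.
Reached i = s−1 = 1 without hitting −1: 6352 is a Miller–Rabin witness and 6557 is composite.

yes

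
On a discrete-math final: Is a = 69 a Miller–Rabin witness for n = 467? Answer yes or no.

n − 1 = 466 = 2^1 · 233, so s = 1 and d = 233.
x_0 = 69^233 mod 467 = 1.
x_0 = 1, so 69 is not a witness.

no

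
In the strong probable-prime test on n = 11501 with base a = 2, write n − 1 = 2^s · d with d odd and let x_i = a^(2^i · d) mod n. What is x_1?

n − 1 = 11500 = 2^2 · 2875, so s = 2 and d = 2875.
By repeated squaring, 2^2875 ≡ 3194 (mod 11501).
x_0 = 3194.
x_1 = 3194^2 mod 11501 = 249.

249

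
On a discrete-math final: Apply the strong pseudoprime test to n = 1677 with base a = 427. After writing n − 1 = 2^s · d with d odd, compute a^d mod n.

n − 1 = 1676 = 2^2 · 419, so s = 2 and d = 419.
427^419 mod 1677 = 487.

487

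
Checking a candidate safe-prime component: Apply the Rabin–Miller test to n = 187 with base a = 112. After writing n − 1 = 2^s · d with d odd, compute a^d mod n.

n − 1 = 186 = 2^1 · 93, so s = 1 and d = 93.
112^93 mod 187 = 96.

96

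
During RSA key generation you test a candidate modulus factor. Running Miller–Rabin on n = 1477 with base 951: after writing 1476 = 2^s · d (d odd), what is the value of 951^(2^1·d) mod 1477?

n − 1 = 1476 = 2^2 · 369, so s = 2 and d = 369.
x_0 = 951^369 mod 1477 = 1126.
x_1 = 1126^2 mod 1477 = 610.

610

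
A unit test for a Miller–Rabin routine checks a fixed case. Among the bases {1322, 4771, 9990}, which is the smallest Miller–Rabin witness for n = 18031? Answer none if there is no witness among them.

4771

n − 1 = 18030 = 2^1 · 9015, so s = 1 and d = 9015.
Base 1322: x_0 = 1322^9015 mod 18031 = 1. x_0 = 1, so 1322 is not a witness.
Base 4771: x_0 = 4771^9015 mod 18031 = 11089. x_0 ∉ {1, 18030} and s = 1, so 4771 is a Miller–Rabin witness and 18031 is composite.
Base 9990: x_0 = 9990^9015 mod 18031 = 12111. x_0 ∉ {1, 18030} and s = 1, so 9990 is a Miller–Rabin witness and 18031 is composite.
The smallest witness among the given bases is 4771.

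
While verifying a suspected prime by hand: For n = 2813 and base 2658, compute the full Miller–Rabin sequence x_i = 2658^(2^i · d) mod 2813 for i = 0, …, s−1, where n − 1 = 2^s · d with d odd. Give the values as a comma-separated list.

n − 1 = 2812 = 2^2 · 703, so s = 2 and d = 703.
x_0 = 2658^703 mod 2813 = 305.
x_1 = 305^2 mod 2813 = 196.

305, 196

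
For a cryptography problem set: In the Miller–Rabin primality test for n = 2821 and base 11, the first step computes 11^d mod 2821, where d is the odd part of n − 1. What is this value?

1828

n − 1 = 2820 = 2^2 · 705, so s = 2 and d = 705.
11^705 mod 2821 = 1828.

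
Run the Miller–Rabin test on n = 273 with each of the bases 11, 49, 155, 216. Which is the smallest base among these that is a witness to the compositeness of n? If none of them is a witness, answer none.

n − 1 = 272 = 2^4 · 17, so s = 4 and d = 17.
Base 11: x_0 = 11^17 mod 273 = 254. x_0 is neither 1 nor 272, so continue squaring. x_1 = 254^2 mod 273 = 88. x_2 = 88^2 mod 273 = 100. x_3 = 100^2 mod 273 = 172. Reached i = s−1 = 3 without hitting −1: 11 is a Miller–Rabin witness and 273 is composite.
Base 49: x_0 = 49^17 mod 273 = 238. x_0 is neither 1 nor 272, so continue squaring. x_1 = 238^2 mod 273 = 133. x_2 = 133^2 mod 273 = 217. x_3 = 217^2 mod 273 = 133. Reached i = s−1 = 3 without hitting −1: 49 is a Miller–Rabin witness and 273 is composite.
Base 155: x_0 = 155^17 mod 273 = 155. x_0 is neither 1 nor 272, so continue squaring. x_1 = 155^2 mod 273 = 1. x_1 = 1 but x_0 ≠ ±1, a nontrivial square root of 1 — 155 is a witness and 273 is composite.
Base 216: x_0 = 216^17 mod 273 = 216. x_0 is neither 1 nor 272, so continue squaring. x_1 = 216^2 mod 273 = 246. x_2 = 246^2 mod 273 = 183. x_3 = 183^2 mod 273 = 183. Reached i = s−1 = 3 without hitting −1: 216 is a Miller–Rabin witness and 273 is composite.
The smallest witness among the given bases is 11.

11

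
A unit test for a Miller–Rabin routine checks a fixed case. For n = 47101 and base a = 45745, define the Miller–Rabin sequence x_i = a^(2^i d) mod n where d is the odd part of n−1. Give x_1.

8817

n − 1 = 47100 = 2^2 · 11775, so s = 2 and d = 11775.
x_0 = 45745^11775 mod 47101 = 33610.
x_1 = 33610^2 mod 47101 = 8817.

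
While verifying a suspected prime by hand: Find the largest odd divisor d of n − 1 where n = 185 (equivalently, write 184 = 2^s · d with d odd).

Halving: 184 → 92 → 46 → 23; 23 is odd.
So 184 = 2^3 · 23.

23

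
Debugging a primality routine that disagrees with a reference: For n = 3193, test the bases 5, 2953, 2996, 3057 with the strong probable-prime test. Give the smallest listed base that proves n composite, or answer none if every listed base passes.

n − 1 = 3192 = 2^3 · 399, so s = 3 and d = 399.
Base 5: x_0 = 5^399 mod 3193 = 1582. x_0 is neither 1 nor 3192, so continue squaring. x_1 = 1582^2 mod 3193 = 2605. x_2 = 2605^2 mod 3193 = 900. Reached i = s−1 = 2 without hitting −1: 5 is a Miller–Rabin witness and 3193 is composite.
Base 2953: x_0 = 2953^399 mod 3193 = 1864. x_0 is neither 1 nor 3192, so continue squaring. x_1 = 1864^2 mod 3193 = 512. x_2 = 512^2 mod 3193 = 318. Reached i = s−1 = 2 without hitting −1: 2953 is a Miller–Rabin witness and 3193 is composite.
Base 2996: x_0 = 2996^399 mod 3193 = 1682. x_0 is neither 1 nor 3192, so continue squaring. x_1 = 1682^2 mod 3193 = 126. x_2 = 126^2 mod 3193 = 3104. Reached i = s−1 = 2 without hitting −1: 2996 is a Miller–Rabin witness and 3193 is composite.
Base 3057: x_0 = 3057^399 mod 3193 = 2496. x_0 is neither 1 nor 3192, so continue squaring. x_1 = 2496^2 mod 3193 = 473. x_2 = 473^2 mod 3193 = 219. Reached i = s−1 = 2 without hitting −1: 3057 is a Miller–Rabin witness and 3193 is composite.
The smallest witness among the given bases is 5.

5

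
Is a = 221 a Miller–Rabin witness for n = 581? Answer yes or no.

n − 1 = 580 = 2^2 · 145, so s = 2 and d = 145.
x_0 = 221^145 mod 581 = 564.
x_0 is neither 1 nor 580, so continue squaring.
x_1 = 564^2 mod 581 = 289.
Reached i = s−1 = 1 without hitting −1: 221 is a Miller–Rabin witness and 581 is composite.

yes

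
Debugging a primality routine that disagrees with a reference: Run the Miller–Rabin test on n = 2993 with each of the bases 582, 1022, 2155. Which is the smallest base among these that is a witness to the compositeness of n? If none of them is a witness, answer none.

n − 1 = 2992 = 2^4 · 187, so s = 4 and d = 187.
Base 582: x_0 = 582^187 mod 2993 = 1478. x_0 is neither 1 nor 2992, so continue squaring. x_1 = 1478^2 mod 2993 = 2587. x_2 = 2587^2 mod 2993 = 221. x_3 = 221^2 mod 2993 = 953. Reached i = s−1 = 3 without hitting −1: 582 is a Miller–Rabin witness and 2993 is composite.
Base 1022: x_0 = 1022^187 mod 2993 = 219. x_0 is neither 1 nor 2992, so continue squaring. x_1 = 219^2 mod 2993 = 73. x_2 = 73^2 mod 2993 = 2336. x_3 = 2336^2 mod 2993 = 657. Reached i = s−1 = 3 without hitting −1: 1022 is a Miller–Rabin witness and 2993 is composite.
Base 2155: x_0 = 2155^187 mod 2993 = 1521. x_0 is neither 1 nor 2992, so continue squaring. x_1 = 1521^2 mod 2993 = 2845. x_2 = 2845^2 mod 2993 = 953. x_3 = 953^2 mod 2993 = 1330. Reached i = s−1 = 3 without hitting −1: 2155 is a Miller–Rabin witness and 2993 is composite.
The smallest witness among the given bases is 582.

582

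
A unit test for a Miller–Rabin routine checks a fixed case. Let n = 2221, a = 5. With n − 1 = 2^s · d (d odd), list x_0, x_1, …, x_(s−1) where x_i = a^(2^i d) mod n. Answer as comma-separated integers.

2220, 1

n − 1 = 2220 = 2^2 · 555, so s = 2 and d = 555.
x_0 = 5^555 mod 2221 = 2220.
x_1 = 2220^2 mod 2221 = 1.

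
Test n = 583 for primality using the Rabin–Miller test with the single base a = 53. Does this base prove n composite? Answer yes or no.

yes

n − 1 = 582 = 2^1 · 291, so s = 1 and d = 291.
x_0 = 53^291 mod 583 = 53.
x_0 ∉ {1, 582} and s = 1, so 53 is a Miller–Rabin witness and 583 is composite.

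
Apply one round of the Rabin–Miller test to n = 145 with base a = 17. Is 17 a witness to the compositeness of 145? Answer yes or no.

no

n − 1 = 144 = 2^4 · 9, so s = 4 and d = 9.
x_0 = 17^9 mod 145 = 17.
x_0 is neither 1 nor 144, so continue squaring.
x_1 = 17^2 mod 145 = 144.
x_1 ≡ −1, so 17 is not a witness.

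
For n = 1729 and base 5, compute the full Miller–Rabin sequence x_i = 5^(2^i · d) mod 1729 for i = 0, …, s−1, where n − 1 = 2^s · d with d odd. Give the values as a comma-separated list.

1217, 1065, 1, 1, 1, 1

n − 1 = 1728 = 2^6 · 27, so s = 6 and d = 27.
x_0 = 5^27 mod 1729 = 1217.
x_1 = 1217^2 mod 1729 = 1065.
x_2 = 1065^2 mod 1729 = 1.
x_3 = 1^2 mod 1729 = 1.
x_4 = 1^2 mod 1729 = 1.
x_5 = 1^2 mod 1729 = 1.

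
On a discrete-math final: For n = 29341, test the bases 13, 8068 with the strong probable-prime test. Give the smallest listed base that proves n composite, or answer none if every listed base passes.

n − 1 = 29340 = 2^2 · 7335, so s = 2 and d = 7335.
Base 13: x_0 = 13^7335 mod 29341 = 8541. x_0 is neither 1 nor 29340, so continue squaring. x_1 = 8541^2 mod 29341 = 6955. Reached i = s−1 = 1 without hitting −1: 13 is a Miller–Rabin witness and 29341 is composite.
Base 8068: x_0 = 8068^7335 mod 29341 = 14214. x_0 is neither 1 nor 29340, so continue squaring. x_1 = 14214^2 mod 29341 = 25011. Reached i = s−1 = 1 without hitting −1: 8068 is a Miller–Rabin witness and 29341 is composite.
The smallest witness among the given bases is 13.

13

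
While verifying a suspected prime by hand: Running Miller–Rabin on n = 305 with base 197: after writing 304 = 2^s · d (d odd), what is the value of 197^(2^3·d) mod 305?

n − 1 = 304 = 2^4 · 19, so s = 4 and d = 19.
x_0 = 197^19 mod 305 = 258.
x_1 = 258^2 mod 305 = 74.
x_2 = 74^2 mod 305 = 291.
x_3 = 291^2 mod 305 = 196.

196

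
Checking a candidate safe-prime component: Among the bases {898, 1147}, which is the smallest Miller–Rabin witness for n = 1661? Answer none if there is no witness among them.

n − 1 = 1660 = 2^2 · 415, so s = 2 and d = 415.
Base 898: x_0 = 898^415 mod 1661 = 1660. x_0 = 1660 ≡ −1, so 898 is not a witness.
Base 1147: x_0 = 1147^415 mod 1661 = 1464. x_0 is neither 1 nor 1660, so continue squaring. x_1 = 1464^2 mod 1661 = 606. Reached i = s−1 = 1 without hitting −1: 1147 is a Miller–Rabin witness and 1661 is composite.
The smallest witness among the given bases is 1147.

1147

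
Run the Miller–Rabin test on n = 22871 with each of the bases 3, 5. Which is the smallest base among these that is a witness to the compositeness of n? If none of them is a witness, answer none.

n − 1 = 22870 = 2^1 · 11435, so s = 1 and d = 11435.
Base 3: x_0 = 3^11435 mod 22871 = 1. x_0 = 1, so 3 is not a witness.
Base 5: x_0 = 5^11435 mod 22871 = 1. x_0 = 1, so 5 is not a witness.
No listed base is a witness for 22871.

none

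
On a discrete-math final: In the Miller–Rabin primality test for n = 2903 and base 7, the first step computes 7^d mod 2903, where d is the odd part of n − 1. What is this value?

n − 1 = 2902 = 2^1 · 1451, so s = 1 and d = 1451.
Repeated squaring mod 2903: 7^1 ≡ 7, 7^2 ≡ 49, 7^4 ≡ 2401, 7^8 ≡ 2346, 7^16 ≡ 2531, 7^32 ≡ 1943, 7^64 ≡ 1349, 7^128 ≡ 2523, 7^256 ≡ 2153, 7^512 ≡ 2221, 7^1024 ≡ 644.
1451 = 1024 + 256 + 128 + 32 + 8 + 2 + 1, so 7^1451 ≡ 644·2153·2523·1943·2346·49·7 ≡ 1 (mod 2903).

1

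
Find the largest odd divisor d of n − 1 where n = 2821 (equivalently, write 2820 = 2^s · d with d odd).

705

Halving: 2820 → 1410 → 705; 705 is odd.
So 2820 = 2^2 · 705.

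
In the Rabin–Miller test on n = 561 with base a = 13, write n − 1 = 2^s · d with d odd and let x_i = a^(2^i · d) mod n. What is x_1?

n − 1 = 560 = 2^4 · 35, so s = 4 and d = 35.
x_0 = 13^35 mod 561 = 208.
x_1 = 208^2 mod 561 = 67.

67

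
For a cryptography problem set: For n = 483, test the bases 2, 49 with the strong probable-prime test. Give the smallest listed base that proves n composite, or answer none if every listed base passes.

2

n − 1 = 482 = 2^1 · 241, so s = 1 and d = 241.
Base 2: x_0 = 2^241 mod 483 = 380. x_0 ∉ {1, 482} and s = 1, so 2 is a Miller–Rabin witness and 483 is composite.
Base 49: x_0 = 49^241 mod 483 = 238. x_0 ∉ {1, 482} and s = 1, so 49 is a Miller–Rabin witness and 483 is composite.
The smallest witness among the given bases is 2.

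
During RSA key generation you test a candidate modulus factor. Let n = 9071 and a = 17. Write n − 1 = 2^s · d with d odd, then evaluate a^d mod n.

n − 1 = 9070 = 2^1 · 4535, so s = 1 and d = 4535.
By repeated squaring, 17^4535 ≡ 1271 (mod 9071).

1271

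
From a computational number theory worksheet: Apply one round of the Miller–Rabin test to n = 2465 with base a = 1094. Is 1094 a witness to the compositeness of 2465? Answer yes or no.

n − 1 = 2464 = 2^5 · 77, so s = 5 and d = 77.
Repeated squaring mod 2465: 1094^1 ≡ 1094, 1094^2 ≡ 1311, 1094^4 ≡ 616, 1094^8 ≡ 2311, 1094^16 ≡ 1531, 1094^32 ≡ 2211, 1094^64 ≡ 426.
77 = 64 + 8 + 4 + 1, so 1094^77 ≡ 426·2311·616·1094 ≡ 2424 (mod 2465).
x_0 = 1094^77 mod 2465 = 2424.
x_0 is neither 1 nor 2464, so continue squaring.
x_1 = 2424^2 mod 2465 = 1681.
x_2 = 1681^2 mod 2465 = 871.
x_3 = 871^2 mod 2465 = 1886.
x_4 = 1886^2 mod 2465 = 1.
x_4 = 1 but x_3 ≠ ±1, a nontrivial square root of 1 — 1094 is a witness and 2465 is composite.

yes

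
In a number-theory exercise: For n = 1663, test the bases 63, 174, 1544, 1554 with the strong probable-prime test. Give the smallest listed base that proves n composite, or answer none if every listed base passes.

n − 1 = 1662 = 2^1 · 831, so s = 1 and d = 831.
Base 63: x_0 = 63^831 mod 1663 = 1662. x_0 = 1662 ≡ −1, so 63 is not a witness.
Base 174: x_0 = 174^831 mod 1663 = 1. x_0 = 1, so 174 is not a witness.
Base 1544: x_0 = 1544^831 mod 1663 = 1662. x_0 = 1662 ≡ −1, so 1544 is not a witness.
Base 1554: x_0 = 1554^831 mod 1663 = 1662. x_0 = 1662 ≡ −1, so 1554 is not a witness.
No listed base is a witness for 1663.

none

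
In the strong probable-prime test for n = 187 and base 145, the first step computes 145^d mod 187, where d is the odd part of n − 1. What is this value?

n − 1 = 186 = 2^1 · 93, so s = 1 and d = 93.
145^93 mod 187 = 8.

8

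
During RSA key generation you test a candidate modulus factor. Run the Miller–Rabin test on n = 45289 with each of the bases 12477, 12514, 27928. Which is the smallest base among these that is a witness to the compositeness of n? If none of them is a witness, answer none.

none

n − 1 = 45288 = 2^3 · 5661, so s = 3 and d = 5661.
Base 12477: x_0 = 12477^5661 mod 45289 = 27479. x_0 is neither 1 nor 45288, so continue squaring. x_1 = 27479^2 mod 45289 = 37233. x_2 = 37233^2 mod 45289 = 45288. x_2 ≡ −1, so 12477 is not a witness.
Base 12514: x_0 = 12514^5661 mod 45289 = 27479. x_0 is neither 1 nor 45288, so continue squaring. x_1 = 27479^2 mod 45289 = 37233. x_2 = 37233^2 mod 45289 = 45288. x_2 ≡ −1, so 12514 is not a witness.
Base 27928: x_0 = 27928^5661 mod 45289 = 1. x_0 = 1, so 27928 is not a witness.
No listed base is a witness for 45289.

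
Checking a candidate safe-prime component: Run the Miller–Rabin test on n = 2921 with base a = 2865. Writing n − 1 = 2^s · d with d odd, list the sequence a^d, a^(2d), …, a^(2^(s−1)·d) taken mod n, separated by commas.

836, 777, 2003

n − 1 = 2920 = 2^3 · 365, so s = 3 and d = 365.
x_0 = 2865^365 mod 2921 = 836.
x_1 = 836^2 mod 2921 = 777.
x_2 = 777^2 mod 2921 = 2003.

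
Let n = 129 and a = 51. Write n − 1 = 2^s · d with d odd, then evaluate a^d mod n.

51

n − 1 = 128 = 2^7 · 1, so s = 7 and d = 1.
51^1 mod 129 = 51.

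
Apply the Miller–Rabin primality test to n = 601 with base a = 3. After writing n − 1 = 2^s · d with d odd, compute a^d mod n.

n − 1 = 600 = 2^3 · 75, so s = 3 and d = 75.
Repeated squaring mod 601: 3^1 ≡ 3, 3^2 ≡ 9, 3^4 ≡ 81, 3^8 ≡ 551, 3^16 ≡ 96, 3^32 ≡ 201, 3^64 ≡ 134.
75 = 64 + 8 + 2 + 1, so 3^75 ≡ 134·551·9·3 ≡ 1 (mod 601).

1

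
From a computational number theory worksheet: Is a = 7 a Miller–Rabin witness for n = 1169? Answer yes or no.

n − 1 = 1168 = 2^4 · 73, so s = 4 and d = 73.
Repeated squaring mod 1169: 7^1 ≡ 7, 7^2 ≡ 49, 7^4 ≡ 63, 7^8 ≡ 462, 7^16 ≡ 686, 7^32 ≡ 658, 7^64 ≡ 434.
73 = 64 + 8 + 1, so 7^73 ≡ 434·462·7 ≡ 756 (mod 1169).
x_0 = 7^73 mod 1169 = 756.
x_0 is neither 1 nor 1168, so continue squaring.
x_1 = 756^2 mod 1169 = 1064.
x_2 = 1064^2 mod 1169 = 504.
x_3 = 504^2 mod 1169 = 343.
Reached i = s−1 = 3 without hitting −1: 7 is a Miller–Rabin witness and 1169 is composite.

yes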